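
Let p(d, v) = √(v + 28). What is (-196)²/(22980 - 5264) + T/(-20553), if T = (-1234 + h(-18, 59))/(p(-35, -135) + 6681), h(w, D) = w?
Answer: 43189981386691/19917495131729 - 313*I*√107/229350248751 ≈ 2.1684 - 1.4117e-8*I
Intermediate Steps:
p(d, v) = √(28 + v)
T = -1252/(6681 + I*√107) (T = (-1234 - 18)/(√(28 - 135) + 6681) = -1252/(√(-107) + 6681) = -1252/(I*√107 + 6681) = -1252/(6681 + I*√107) ≈ -0.1874 + 0.00029014*I)
(-196)²/(22980 - 5264) + T/(-20553) = (-196)²/(22980 - 5264) + (-2091153/11158967 + 313*I*√107/11158967)/(-20553) = 38416/17716 + (-2091153/11158967 + 313*I*√107/11158967)*(-1/20553) = 38416*(1/17716) + (41003/4497063701 - 313*I*√107/229350248751) = 9604/4429 + (41003/4497063701 - 313*I*√107/229350248751) = 43189981386691/19917495131729 - 313*I*√107/229350248751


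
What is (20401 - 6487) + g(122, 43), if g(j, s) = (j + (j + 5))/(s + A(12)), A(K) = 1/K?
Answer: 7196526/517 ≈ 13920.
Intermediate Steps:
g(j, s) = (5 + 2*j)/(1/12 + s) (g(j, s) = (j + (j + 5))/(s + 1/12) = (j + (5 + j))/(s + 1/12) = (5 + 2*j)/(1/12 + s))
(20401 - 6487) + g(122, 43) = (20401 - 6487) + 12*(5 + 2*122)/(1 + 12*43) = 13914 + 12*(5 + 244)/(1 + 516) = 13914 + 12*249/517 = 13914 + 12*(1/517)*249 = 13914 + 2988/517 = 7196526/517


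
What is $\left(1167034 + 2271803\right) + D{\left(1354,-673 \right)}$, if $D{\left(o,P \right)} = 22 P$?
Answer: $3424031$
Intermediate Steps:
$\left(1167034 + 2271803\right) + D{\left(1354,-673 \right)} = \left(1167034 + 2271803\right) + 22 \left(-673\right) = 3438837 - 14806 = 3424031$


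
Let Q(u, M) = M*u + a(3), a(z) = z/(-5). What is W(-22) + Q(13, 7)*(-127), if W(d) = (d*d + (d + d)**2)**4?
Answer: 171487104742596/5 ≈ 3.4297e+13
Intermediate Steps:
a(z) = -z/5 (a(z) = z*(-1/5) = -z/5)
W(d) = 625*d**8 (W(d) = (d**2 + (2*d)**2)**4 = (d**2 + 4*d**2)**4 = (5*d**2)**4 = 625*d**8)
Q(u, M) = -3/5 + M*u (Q(u, M) = M*u - 1/5*3 = M*u - 3/5 = -3/5 + M*u)
W(-22) + Q(13, 7)*(-127) = 625*(-22)**8 + (-3/5 + 7*13)*(-127) = 625*54875873536 + (-3/5 + 91)*(-127) = 34297420960000 + (452/5)*(-127) = 34297420960000 - 57404/5 = 171487104742596/5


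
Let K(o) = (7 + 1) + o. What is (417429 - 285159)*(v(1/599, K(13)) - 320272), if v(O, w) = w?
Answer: -42359599770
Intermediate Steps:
K(o) = 8 + o
(417429 - 285159)*(v(1/599, K(13)) - 320272) = (417429 - 285159)*((8 + 13) - 320272) = 132270*(21 - 320272) = 132270*(-320251) = -42359599770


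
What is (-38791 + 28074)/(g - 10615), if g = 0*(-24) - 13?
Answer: 10717/10628 ≈ 1.0084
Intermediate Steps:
g = -13 (g = 0 - 13 = -13)
(-38791 + 28074)/(g - 10615) = (-38791 + 28074)/(-13 - 10615) = -10717/(-10628) = -10717*(-1/10628) = 10717/10628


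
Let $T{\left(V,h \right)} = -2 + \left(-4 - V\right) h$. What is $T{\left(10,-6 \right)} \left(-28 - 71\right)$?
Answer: $-8118$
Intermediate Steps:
$T{\left(V,h \right)} = -2 + h \left(-4 - V\right)$
$T{\left(10,-6 \right)} \left(-28 - 71\right) = \left(-2 - -24 - 10 \left(-6\right)\right) \left(-28 - 71\right) = \left(-2 + 24 + 60\right) \left(-99\right) = 82 \left(-99\right) = -8118$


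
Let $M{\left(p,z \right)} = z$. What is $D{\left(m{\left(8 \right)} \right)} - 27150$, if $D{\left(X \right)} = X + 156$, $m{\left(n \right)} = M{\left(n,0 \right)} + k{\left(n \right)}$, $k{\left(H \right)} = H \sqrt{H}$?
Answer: $-26994 + 16 \sqrt{2} \approx -26971.0$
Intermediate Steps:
$k{\left(H \right)} = H^{\frac{3}{2}}$
$m{\left(n \right)} = n^{\frac{3}{2}}$ ($m{\left(n \right)} = 0 + n^{\frac{3}{2}} = n^{\frac{3}{2}}$)
$D{\left(X \right)} = 156 + X$
$D{\left(m{\left(8 \right)} \right)} - 27150 = \left(156 + 8^{\frac{3}{2}}\right) - 27150 = \left(156 + 16 \sqrt{2}\right) - 27150 = -26994 + 16 \sqrt{2}$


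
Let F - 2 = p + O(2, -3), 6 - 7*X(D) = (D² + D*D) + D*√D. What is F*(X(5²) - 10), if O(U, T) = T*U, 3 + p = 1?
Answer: 8634/7 ≈ 1233.4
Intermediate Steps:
p = -2 (p = -3 + 1 = -2)
X(D) = 6/7 - 2*D²/7 - D^(3/2)/7 (X(D) = 6/7 - ((D² + D*D) + D*√D)/7 = 6/7 - ((D² + D²) + D^(3/2))/7 = 6/7 - (2*D² + D^(3/2))/7 = 6/7 - (D^(3/2) + 2*D²)/7 = 6/7 + (-2*D²/7 - D^(3/2)/7) = 6/7 - 2*D²/7 - D^(3/2)/7)
F = -6 (F = 2 + (-2 - 3*2) = 2 + (-2 - 6) = 2 - 8 = -6)
F*(X(5²) - 10) = -6*((6/7 - 2*(5²)²/7 - (5²)^(3/2)/7) - 10) = -6*((6/7 - 2/7*25² - 25^(3/2)/7) - 10) = -6*((6/7 - 2/7*625 - ⅐*125) - 10) = -6*((6/7 - 1250/7 - 125/7) - 10) = -6*(-1369/7 - 10) = -6*(-1439/7) = 8634/7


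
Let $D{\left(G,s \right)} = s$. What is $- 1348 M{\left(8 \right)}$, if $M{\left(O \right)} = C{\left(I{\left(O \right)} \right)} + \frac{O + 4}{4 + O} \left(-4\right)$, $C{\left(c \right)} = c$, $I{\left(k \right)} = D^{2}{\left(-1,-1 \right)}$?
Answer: $4044$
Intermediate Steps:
$I{\left(k \right)} = 1$ ($I{\left(k \right)} = \left(-1\right)^{2} = 1$)
$M{\left(O \right)} = -3$ ($M{\left(O \right)} = 1 + \frac{O + 4}{4 + O} \left(-4\right) = 1 + \frac{4 + O}{4 + O} \left(-4\right) = 1 + 1 \left(-4\right) = 1 - 4 = -3$)
$- 1348 M{\left(8 \right)} = \left(-1348\right) \left(-3\right) = 4044$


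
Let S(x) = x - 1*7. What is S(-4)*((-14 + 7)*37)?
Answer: 2849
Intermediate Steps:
S(x) = -7 + x (S(x) = x - 7 = -7 + x)
S(-4)*((-14 + 7)*37) = (-7 - 4)*((-14 + 7)*37) = -(-77)*37 = -11*(-259) = 2849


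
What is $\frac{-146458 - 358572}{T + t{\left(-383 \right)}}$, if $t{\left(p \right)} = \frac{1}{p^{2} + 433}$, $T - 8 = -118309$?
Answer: $\frac{74301023660}{17404679721} \approx 4.269$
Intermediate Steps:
$T = -118301$ ($T = 8 - 118309 = -118301$)
$t{\left(p \right)} = \frac{1}{433 + p^{2}}$
$\frac{-146458 - 358572}{T + t{\left(-383 \right)}} = \frac{-146458 - 358572}{-118301 + \frac{1}{433 + \left(-383\right)^{2}}} = - \frac{505030}{-118301 + \frac{1}{433 + 146689}} = - \frac{505030}{-118301 + \frac{1}{147122}} = - \frac{505030}{- \frac{17404679721}{147122}} = \left(-505030\right) \left(- \frac{147122}{17404679721}\right) = \frac{74301023660}{17404679721}$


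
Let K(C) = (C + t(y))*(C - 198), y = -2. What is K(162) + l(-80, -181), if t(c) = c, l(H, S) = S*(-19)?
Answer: -2321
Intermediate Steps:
l(H, S) = -19*S
K(C) = (-198 + C)*(-2 + C) (K(C) = (C - 2)*(C - 198) = (-2 + C)*(-198 + C) = (-198 + C)*(-2 + C))
K(162) + l(-80, -181) = (396 + 162**2 - 200*162) - 19*(-181) = (396 + 26244 - 32400) + 3439 = -5760 + 3439 = -2321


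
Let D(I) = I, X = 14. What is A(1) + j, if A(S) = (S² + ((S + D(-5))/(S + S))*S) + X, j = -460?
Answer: -447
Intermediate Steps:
A(S) = 23/2 + S² + S/2 (A(S) = (S² + ((S - 5)/(S + S))*S) + 14 = (S² + ((-5 + S)/((2*S)))*S) + 14 = (S² + ((-5 + S)*(1/(2*S)))*S) + 14 = (S² + ((-5 + S)/(2*S))*S) + 14 = (S² + (-5/2 + S/2)) + 14 = (-5/2 + S² + S/2) + 14 = 23/2 + S² + S/2)
A(1) + j = (23/2 + 1² + (½)*1) - 460 = (23/2 + 1 + ½) - 460 = 13 - 460 = -447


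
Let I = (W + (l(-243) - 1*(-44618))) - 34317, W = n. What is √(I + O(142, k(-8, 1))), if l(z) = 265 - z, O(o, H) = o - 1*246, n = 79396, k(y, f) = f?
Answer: √90101 ≈ 300.17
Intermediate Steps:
O(o, H) = -246 + o (O(o, H) = o - 246 = -246 + o)
W = 79396
I = 90205 (I = (79396 + ((265 - 1*(-243)) - 1*(-44618))) - 34317 = (79396 + ((265 + 243) + 44618)) - 34317 = (79396 + (508 + 44618)) - 34317 = (79396 + 45126) - 34317 = 124522 - 34317 = 90205)
√(I + O(142, k(-8, 1))) = √(90205 + (-246 + 142)) = √(90205 - 104) = √90101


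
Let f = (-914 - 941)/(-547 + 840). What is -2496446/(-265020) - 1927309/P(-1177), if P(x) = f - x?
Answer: -18600113172383/11362931265 ≈ -1636.9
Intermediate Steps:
f = -1855/293 ≈ -6.3311
P(x) = -1855/293 - x
-2496446/(-265020) - 1927309/P(-1177) = -2496446/(-265020) - 1927309/(-1855/293 - 1*(-1177)) = -2496446*(-1/265020) - 1927309/(-1855/293 + 1177) = 1248223/132510 - 1927309/343006/293 = 1248223/132510 - 1927309*293/343006 = 1248223/132510 - 564701537/343006 = -18600113172383/11362931265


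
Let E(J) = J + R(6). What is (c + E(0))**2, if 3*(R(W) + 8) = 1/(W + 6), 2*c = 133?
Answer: 4439449/1296 ≈ 3425.5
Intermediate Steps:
c = 133/2 (c = (1/2)*133 = 133/2 ≈ 66.500)
R(W) = -8 + 1/(3*(6 + W)) (R(W) = -8 + 1/(3*(W + 6)) = -8 + 1/(3*(6 + W)))
E(J) = -287/36 + J (E(J) = J + (-143 - 24*6)/(3*(6 + 6)) = J + (1/3)*(-143 - 144)/12 = J + (1/3)*(1/12)*(-287) = J - 287/36 = -287/36 + J)
(c + E(0))**2 = (133/2 + (-287/36 + 0))**2 = (133/2 - 287/36)**2 = (2107/36)**2 = 4439449/1296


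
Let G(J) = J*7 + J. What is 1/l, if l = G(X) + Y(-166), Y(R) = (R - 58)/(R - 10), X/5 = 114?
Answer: 11/50174 ≈ 0.00021924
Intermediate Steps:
X = 570 (X = 5*114 = 570)
G(J) = 8*J (G(J) = 7*J + J = 8*J)
Y(R) = (-58 + R)/(-10 + R)
l = 50174/11 (l = 8*570 + (-58 - 166)/(-10 - 166) = 4560 - 224/(-176) = 4560 - 1/176*(-224) = 4560 + 14/11 = 50174/11 ≈ 4561.3)
1/l = 1/(50174/11) = 11/50174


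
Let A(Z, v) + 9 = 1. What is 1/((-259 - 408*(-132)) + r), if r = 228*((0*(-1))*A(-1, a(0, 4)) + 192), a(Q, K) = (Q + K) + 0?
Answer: 1/97373 ≈ 1.0270e-5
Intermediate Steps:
a(Q, K) = K + Q (a(Q, K) = (K + Q) + 0 = K + Q)
A(Z, v) = -8 (A(Z, v) = -9 + 1 = -8)
r = 43776 (r = 228*((0*(-1))*(-8) + 192) = 228*(0*(-8) + 192) = 228*(0 + 192) = 228*192 = 43776)
1/((-259 - 408*(-132)) + r) = 1/((-259 - 408*(-132)) + 43776) = 1/((-259 + 53856) + 43776) = 1/(53597 + 43776) = 1/97373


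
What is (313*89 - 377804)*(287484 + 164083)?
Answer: -158024516949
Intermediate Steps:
(313*89 - 377804)*(287484 + 164083) = (27857 - 377804)*451567 = -349947*451567 = -158024516949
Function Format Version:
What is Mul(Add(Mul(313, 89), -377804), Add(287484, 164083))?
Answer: -158024516949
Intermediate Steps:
Mul(Add(Mul(313, 89), -377804), Add(287484, 164083)) = Mul(Add(27857, -377804), 451567) = Mul(-349947, 451567) = -158024516949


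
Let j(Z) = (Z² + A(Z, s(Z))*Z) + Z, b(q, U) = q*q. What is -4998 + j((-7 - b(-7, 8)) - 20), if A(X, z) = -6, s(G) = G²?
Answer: 1158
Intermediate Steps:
b(q, U) = q²
j(Z) = Z² - 5*Z (j(Z) = (Z² - 6*Z) + Z = Z² - 5*Z)
-4998 + j((-7 - b(-7, 8)) - 20) = -4998 + ((-7 - 1*(-7)²) - 20)*(-5 + ((-7 - 1*(-7)²) - 20)) = -4998 + ((-7 - 1*49) - 20)*(-5 + ((-7 - 1*49) - 20)) = -4998 + ((-7 - 49) - 20)*(-5 + ((-7 - 49) - 20)) = -4998 + (-56 - 20)*(-5 + (-56 - 20)) = -4998 - 76*(-5 - 76) = -4998 - 76*(-81) = -4998 + 6156 = 1158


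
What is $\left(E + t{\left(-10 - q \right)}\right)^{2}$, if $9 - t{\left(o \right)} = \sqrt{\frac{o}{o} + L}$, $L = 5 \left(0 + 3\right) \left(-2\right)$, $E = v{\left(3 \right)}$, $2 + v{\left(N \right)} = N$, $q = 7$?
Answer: $\left(10 - i \sqrt{29}\right)^{2} \approx 71.0 - 107.7 i$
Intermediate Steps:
$v{\left(N \right)} = -2 + N$
$E = 1$ ($E = -2 + 3 = 1$)
$L = -30$ ($L = 5 \cdot 3 \left(-2\right) = 5 \left(-6\right) = -30$)
$t{\left(o \right)} = 9 - i \sqrt{29}$ ($t{\left(o \right)} = 9 - \sqrt{\frac{o}{o} - 30} = 9 - \sqrt{1 - 30} = 9 - \sqrt{-29} = 9 - i \sqrt{29}$)
$\left(E + t{\left(-10 - q \right)}\right)^{2} = \left(1 + \left(9 - i \sqrt{29}\right)\right)^{2} = \left(10 - i \sqrt{29}\right)^{2}$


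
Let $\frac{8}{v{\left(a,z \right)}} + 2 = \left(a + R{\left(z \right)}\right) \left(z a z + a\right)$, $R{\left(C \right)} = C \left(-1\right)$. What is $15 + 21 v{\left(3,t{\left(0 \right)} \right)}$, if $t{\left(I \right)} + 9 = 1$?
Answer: $\frac{32313}{2143} \approx 15.078$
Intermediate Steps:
$t{\left(I \right)} = -8$ ($t{\left(I \right)} = -9 + 1 = -8$)
$R{\left(C \right)} = - C$
$v{\left(a,z \right)} = \frac{8}{-2 + \left(a - z\right) \left(a + a z^{2}\right)}$ ($v{\left(a,z \right)} = \frac{8}{-2 + \left(a - z\right) \left(z a z + a\right)} = \frac{8}{-2 + \left(a - z\right) \left(a z z + a\right)} = \frac{8}{-2 + \left(a - z\right) \left(a z^{2} + a\right)} = \frac{8}{-2 + \left(a - z\right) \left(a + a z^{2}\right)}$)
$15 + 21 v{\left(3,t{\left(0 \right)} \right)} = 15 + 21 \frac{8}{-2 + 3^{2} + 3^{2} \left(-8\right)^{2} - 3 \left(-8\right) - 3 \left(-8\right)^{3}} = 15 + 21 \frac{8}{-2 + 9 + 9 \cdot 64 + 24 - 3 \left(-512\right)} = 15 + 21 \frac{8}{-2 + 9 + 576 + 24 + 1536} = 15 + 21 \cdot \frac{8}{2143} = 15 + \frac{168}{2143} = \frac{32313}{2143}$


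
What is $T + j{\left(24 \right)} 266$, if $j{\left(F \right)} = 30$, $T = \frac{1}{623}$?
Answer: $\frac{4971541}{623} \approx 7980.0$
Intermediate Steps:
$T = \frac{1}{623} \approx 0.0016051$
$T + j{\left(24 \right)} 266 = \frac{1}{623} + 30 \cdot 266 = \frac{1}{623} + 7980 = \frac{4971541}{623}$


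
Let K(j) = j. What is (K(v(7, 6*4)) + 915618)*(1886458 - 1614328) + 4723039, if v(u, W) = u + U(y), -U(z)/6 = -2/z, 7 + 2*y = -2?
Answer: 249173028609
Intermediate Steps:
y = -9/2 (y = -7/2 + (1/2)*(-2) = -7/2 - 1 = -9/2 ≈ -4.5000)
U(z) = 12/z (U(z) = -(-12)/z = 12/z)
v(u, W) = -8/3 + u (v(u, W) = u + 12/(-9/2) = u + 12*(-2/9) = u - 8/3 = -8/3 + u)
(K(v(7, 6*4)) + 915618)*(1886458 - 1614328) + 4723039 = ((-8/3 + 7) + 915618)*(1886458 - 1614328) + 4723039 = (13/3 + 915618)*272130 + 4723039 = (2746867/3)*272130 + 4723039 = 249168305570 + 4723039 = 249173028609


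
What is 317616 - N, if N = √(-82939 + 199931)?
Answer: 317616 - 16*√457 ≈ 3.1727e+5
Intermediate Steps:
N = 16*√457 (N = √116992 = 16*√457 ≈ 342.04)
317616 - N = 317616 - 16*√457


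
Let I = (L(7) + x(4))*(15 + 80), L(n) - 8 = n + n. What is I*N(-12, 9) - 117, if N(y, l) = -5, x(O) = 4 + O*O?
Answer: -20067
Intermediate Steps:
x(O) = 4 + O**2
L(n) = 8 + 2*n (L(n) = 8 + (n + n) = 8 + 2*n)
I = 3990 (I = ((8 + 2*7) + (4 + 4**2))*(15 + 80) = ((8 + 14) + (4 + 16))*95 = (22 + 20)*95 = 42*95 = 3990)
I*N(-12, 9) - 117 = 3990*(-5) - 117 = -19950 - 117 = -20067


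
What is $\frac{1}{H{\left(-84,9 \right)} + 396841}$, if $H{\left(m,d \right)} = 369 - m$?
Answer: $\frac{1}{397294} \approx 2.517 \cdot 10^{-6}$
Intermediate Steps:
$\frac{1}{H{\left(-84,9 \right)} + 396841} = \frac{1}{\left(369 - -84\right) + 396841} = \frac{1}{\left(369 + 84\right) + 396841} = \frac{1}{453 + 396841} = \frac{1}{397294}$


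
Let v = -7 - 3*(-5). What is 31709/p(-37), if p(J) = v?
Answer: 31709/8 ≈ 3963.6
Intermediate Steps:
v = 8 (v = -7 + 15 = 8)
p(J) = 8
31709/p(-37) = 31709/8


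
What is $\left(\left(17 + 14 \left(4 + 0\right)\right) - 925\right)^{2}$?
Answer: $725904$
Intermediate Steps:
$\left(\left(17 + 14 \left(4 + 0\right)\right) - 925\right)^{2} = \left(\left(17 + 14 \cdot 4\right) - 925\right)^{2} = \left(\left(17 + 56\right) - 925\right)^{2} = \left(73 - 925\right)^{2} = \left(-852\right)^{2} = 725904$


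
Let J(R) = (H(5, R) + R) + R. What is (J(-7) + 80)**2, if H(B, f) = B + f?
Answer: 4096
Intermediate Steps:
J(R) = 5 + 3*R (J(R) = ((5 + R) + R) + R = (5 + 2*R) + R = 5 + 3*R)
(J(-7) + 80)**2 = ((5 + 3*(-7)) + 80)**2 = ((5 - 21) + 80)**2 = (-16 + 80)**2 = 64**2 = 4096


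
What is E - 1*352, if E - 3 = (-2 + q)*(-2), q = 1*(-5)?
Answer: -335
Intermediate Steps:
q = -5
E = 17 (E = 3 + (-2 - 5)*(-2) = 3 - 7*(-2) = 3 + 14 = 17)
E - 1*352 = 17 - 1*352 = 17 - 352 = -335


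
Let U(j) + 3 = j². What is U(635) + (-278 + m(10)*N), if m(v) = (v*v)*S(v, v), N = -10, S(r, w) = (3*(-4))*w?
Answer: 522944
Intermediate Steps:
S(r, w) = -12*w
m(v) = -12*v³ (m(v) = (v*v)*(-12*v) = v²*(-12*v) = -12*v³)
U(j) = -3 + j²
U(635) + (-278 + m(10)*N) = (-3 + 635²) + (-278 - 12*10³*(-10)) = (-3 + 403225) + (-278 - 12*1000*(-10)) = 403222 + (-278 - 12000*(-10)) = 403222 + (-278 + 120000) = 403222 + 119722 = 522944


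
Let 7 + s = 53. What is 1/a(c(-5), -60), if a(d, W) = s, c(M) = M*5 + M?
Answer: 1/46 ≈ 0.021739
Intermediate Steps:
s = 46 (s = -7 + 53 = 46)
c(M) = 6*M (c(M) = 5*M + M = 6*M)
a(d, W) = 46
1/a(c(-5), -60) = 1/46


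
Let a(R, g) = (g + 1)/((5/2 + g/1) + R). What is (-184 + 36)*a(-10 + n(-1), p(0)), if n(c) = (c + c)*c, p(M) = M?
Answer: 296/11 ≈ 26.909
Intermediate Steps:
n(c) = 2*c² (n(c) = (2*c)*c = 2*c²)
a(R, g) = (1 + g)/(5/2 + R + g) (a(R, g) = (1 + g)/((5*(½) + g*1) + R) = (1 + g)/((5/2 + g) + R) = (1 + g)/(5/2 + R + g))
(-184 + 36)*a(-10 + n(-1), p(0)) = (-184 + 36)*(2*(1 + 0)/(5 + 2*(-10 + 2*(-1)²) + 2*0)) = -296/(5 + 2*(-10 + 2*1) + 0) = -296/(5 + 2*(-10 + 2) + 0) = -296/(5 + 2*(-8) + 0) = -296/(5 - 16 + 0) = -296/(-11) = -296*(-1)/11 = -148*(-2/11) = 296/11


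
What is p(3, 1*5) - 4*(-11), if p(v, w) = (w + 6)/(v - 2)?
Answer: 55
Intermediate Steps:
p(v, w) = (6 + w)/(-2 + v)
p(3, 1*5) - 4*(-11) = (6 + 1*5)/(-2 + 3) - 4*(-11) = (6 + 5)/1 + 44 = 1*11 + 44 = 11 + 44 = 55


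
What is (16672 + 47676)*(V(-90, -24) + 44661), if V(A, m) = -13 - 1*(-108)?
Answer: 2879959088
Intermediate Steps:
V(A, m) = 95 (V(A, m) = -13 + 108 = 95)
(16672 + 47676)*(V(-90, -24) + 44661) = (16672 + 47676)*(95 + 44661) = 64348*44756 = 2879959088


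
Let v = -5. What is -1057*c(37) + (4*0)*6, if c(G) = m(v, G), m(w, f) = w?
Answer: 5285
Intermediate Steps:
c(G) = -5
-1057*c(37) + (4*0)*6 = -1057*(-5) + (4*0)*6 = 5285 + 0*6 = 5285 + 0 = 5285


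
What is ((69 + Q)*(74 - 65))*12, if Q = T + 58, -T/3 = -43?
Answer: 27648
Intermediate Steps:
T = 129 (T = -3*(-43) = 129)
Q = 187 (Q = 129 + 58 = 187)
((69 + Q)*(74 - 65))*12 = ((69 + 187)*(74 - 65))*12 = (256*9)*12 = 2304*12 = 27648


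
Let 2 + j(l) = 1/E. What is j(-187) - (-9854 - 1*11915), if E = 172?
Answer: 3743925/172 ≈ 21767.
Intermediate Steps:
j(l) = -343/172 (j(l) = -2 + 1/172 = -343/172)
j(-187) - (-9854 - 1*11915) = -343/172 - (-9854 - 1*11915) = -343/172 - (-9854 - 11915) = -343/172 - 1*(-21769) = -343/172 + 21769 = 3743925/172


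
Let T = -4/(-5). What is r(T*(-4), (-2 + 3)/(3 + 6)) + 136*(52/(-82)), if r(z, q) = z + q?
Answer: -164819/1845 ≈ -89.333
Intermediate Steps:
T = ⅘ (T = -4*(-⅕) = ⅘ ≈ 0.80000)
r(z, q) = q + z
r(T*(-4), (-2 + 3)/(3 + 6)) + 136*(52/(-82)) = ((-2 + 3)/(3 + 6) + (⅘)*(-4)) + 136*(52/(-82)) = (1/9 - 16/5) + 136*(52*(-1/82)) = (1*(⅑) - 16/5) + 136*(-26/41) = (⅑ - 16/5) - 3536/41 = -139/45 - 3536/41 = -164819/1845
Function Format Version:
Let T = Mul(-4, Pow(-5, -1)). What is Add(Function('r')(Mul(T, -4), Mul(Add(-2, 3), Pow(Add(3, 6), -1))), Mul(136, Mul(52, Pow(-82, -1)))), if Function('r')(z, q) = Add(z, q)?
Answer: Rational(-164819, 1845) ≈ -89.333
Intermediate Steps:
T = Rational(4, 5) (T = Mul(-4, Rational(-1, 5)) = Rational(4, 5) ≈ 0.80000)
Function('r')(z, q) = Add(q, z)
Add(Function('r')(Mul(T, -4), Mul(Add(-2, 3), Pow(Add(3, 6), -1))), Mul(136, Mul(52, Pow(-82, -1)))) = Add(Add(Mul(Add(-2, 3), Pow(Add(3, 6), -1)), Mul(Rational(4, 5), -4)), Mul(136, Mul(52, Pow(-82, -1)))) = Add(Add(Mul(1, Pow(9, -1)), Rational(-16, 5)), Mul(136, Mul(52, Rational(-1, 82)))) = Add(Add(Mul(1, Rational(1, 9)), Rational(-16, 5)), Mul(136, Rational(-26, 41))) = Add(Add(Rational(1, 9), Rational(-16, 5)), Rational(-3536, 41)) = Add(Rational(-139, 45), Rational(-3536, 41)) = Rational(-164819, 1845)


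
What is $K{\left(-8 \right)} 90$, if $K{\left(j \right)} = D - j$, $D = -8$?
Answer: $0$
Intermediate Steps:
$K{\left(j \right)} = -8 - j$
$K{\left(-8 \right)} 90 = \left(-8 - -8\right) 90 = \left(-8 + 8\right) 90 = 0 \cdot 90 = 0$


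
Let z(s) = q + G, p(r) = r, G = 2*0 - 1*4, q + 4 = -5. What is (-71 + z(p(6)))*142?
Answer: -11928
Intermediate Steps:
q = -9 (q = -4 - 5 = -9)
G = -4 (G = 0 - 4 = -4)
z(s) = -13 (z(s) = -9 - 4 = -13)
(-71 + z(p(6)))*142 = (-71 - 13)*142 = -84*142 = -11928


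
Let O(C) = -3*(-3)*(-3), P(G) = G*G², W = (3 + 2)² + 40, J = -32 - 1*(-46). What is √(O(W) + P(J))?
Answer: √2717 ≈ 52.125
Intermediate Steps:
J = 14 (J = -32 + 46 = 14)
W = 65 (W = 5² + 40 = 25 + 40 = 65)
P(G) = G³
O(C) = -27 (O(C) = 9*(-3) = -27)
√(O(W) + P(J)) = √(-27 + 14³) = √(-27 + 2744) = √2717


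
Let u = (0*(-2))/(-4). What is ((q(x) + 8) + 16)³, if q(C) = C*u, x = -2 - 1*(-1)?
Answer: 13824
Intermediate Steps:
u = 0 (u = 0*(-¼) = 0)
x = -1 (x = -2 + 1 = -1)
q(C) = 0 (q(C) = C*0 = 0)
((q(x) + 8) + 16)³ = ((0 + 8) + 16)³ = (8 + 16)³ = 24³ = 13824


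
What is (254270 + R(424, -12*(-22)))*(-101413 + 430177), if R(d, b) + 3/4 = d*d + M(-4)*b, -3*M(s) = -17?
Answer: 143190283515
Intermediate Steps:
M(s) = 17/3 (M(s) = -1/3*(-17) = 17/3)
R(d, b) = -3/4 + d**2 + 17*b/3 (R(d, b) = -3/4 + (d*d + 17*b/3) = -3/4 + (d**2 + 17*b/3) = -3/4 + d**2 + 17*b/3)
(254270 + R(424, -12*(-22)))*(-101413 + 430177) = (254270 + (-3/4 + 424**2 + 17*(-12*(-22))/3))*(-101413 + 430177) = (254270 + (-3/4 + 179776 + (17/3)*264))*328764 = (254270 + (-3/4 + 179776 + 1496))*328764 = (254270 + 725085/4)*328764 = (1742165/4)*328764 = 143190283515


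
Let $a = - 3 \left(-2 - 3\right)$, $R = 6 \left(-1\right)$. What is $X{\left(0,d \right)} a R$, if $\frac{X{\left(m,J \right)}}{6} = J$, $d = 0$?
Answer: $0$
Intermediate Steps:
$R = -6$
$a = 15$ ($a = \left(-3\right) \left(-5\right) = 15$)
$X{\left(m,J \right)} = 6 J$
$X{\left(0,d \right)} a R = 6 \cdot 0 \cdot 15 \left(-6\right) = 0 \cdot 15 \left(-6\right) = 0 \left(-6\right) = 0$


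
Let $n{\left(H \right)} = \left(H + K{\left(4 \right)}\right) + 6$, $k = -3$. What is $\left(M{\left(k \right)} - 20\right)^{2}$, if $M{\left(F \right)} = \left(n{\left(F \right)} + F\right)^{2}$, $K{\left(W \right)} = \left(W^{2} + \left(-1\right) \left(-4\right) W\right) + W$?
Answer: $1628176$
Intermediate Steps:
$K{\left(W \right)} = W^{2} + 5 W$ ($K{\left(W \right)} = \left(W^{2} + 4 W\right) + W = W^{2} + 5 W$)
$n{\left(H \right)} = 42 + H$ ($n{\left(H \right)} = \left(H + 4 \left(5 + 4\right)\right) + 6 = \left(H + 4 \cdot 9\right) + 6 = \left(H + 36\right) + 6 = \left(36 + H\right) + 6 = 42 + H$)
$M{\left(F \right)} = \left(42 + 2 F\right)^{2}$ ($M{\left(F \right)} = \left(\left(42 + F\right) + F\right)^{2} = \left(42 + 2 F\right)^{2}$)
$\left(M{\left(k \right)} - 20\right)^{2} = \left(4 \left(21 - 3\right)^{2} - 20\right)^{2} = \left(4 \cdot 18^{2} - 20\right)^{2} = \left(4 \cdot 324 - 20\right)^{2} = \left(1296 - 20\right)^{2} = 1276^{2} = 1628176$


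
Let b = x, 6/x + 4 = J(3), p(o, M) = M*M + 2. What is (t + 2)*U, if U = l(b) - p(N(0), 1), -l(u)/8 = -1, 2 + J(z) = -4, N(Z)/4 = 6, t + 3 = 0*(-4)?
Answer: -5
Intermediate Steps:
t = -3 (t = -3 + 0*(-4) = -3 + 0 = -3)
N(Z) = 24 (N(Z) = 4*6 = 24)
J(z) = -6 (J(z) = -2 - 4 = -6)
p(o, M) = 2 + M**2 (p(o, M) = M**2 + 2 = 2 + M**2)
x = -3/5 (x = 6/(-4 - 6) = 6/(-10) = 6*(-1/10) = -3/5 ≈ -0.60000)
b = -3/5 ≈ -0.60000
l(u) = 8 (l(u) = -8*(-1) = 8)
U = 5 (U = 8 - (2 + 1**2) = 8 - (2 + 1) = 8 - 1*3 = 8 - 3 = 5)
(t + 2)*U = (-3 + 2)*5 = -1*5 = -5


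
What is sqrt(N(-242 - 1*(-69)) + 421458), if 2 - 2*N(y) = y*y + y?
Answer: sqrt(406581) ≈ 637.64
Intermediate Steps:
N(y) = 1 - y/2 - y**2/2 (N(y) = 1 - (y*y + y)/2 = 1 - (y**2 + y)/2 = 1 - (y + y**2)/2 = 1 + (-y/2 - y**2/2) = 1 - y/2 - y**2/2)
sqrt(N(-242 - 1*(-69)) + 421458) = sqrt((1 - (-242 - 1*(-69))/2 - (-242 - 1*(-69))**2/2) + 421458) = sqrt((1 - (-242 + 69)/2 - (-242 + 69)**2/2) + 421458) = sqrt((1 - 1/2*(-173) - 1/2*(-173)**2) + 421458) = sqrt((1 + 173/2 - 1/2*29929) + 421458) = sqrt((1 + 173/2 - 29929/2) + 421458) = sqrt(-14877 + 421458) = sqrt(406581)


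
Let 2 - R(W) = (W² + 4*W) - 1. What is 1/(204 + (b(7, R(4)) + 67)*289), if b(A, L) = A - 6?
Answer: 1/19856 ≈ 5.0363e-5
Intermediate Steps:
R(W) = 3 - W² - 4*W (R(W) = 2 - ((W² + 4*W) - 1) = 2 - (-1 + W² + 4*W) = 2 + (1 - W² - 4*W) = 3 - W² - 4*W)
b(A, L) = -6 + A
1/(204 + (b(7, R(4)) + 67)*289) = 1/(204 + ((-6 + 7) + 67)*289) = 1/(204 + (1 + 67)*289) = 1/(204 + 68*289) = 1/(204 + 19652) = 1/19856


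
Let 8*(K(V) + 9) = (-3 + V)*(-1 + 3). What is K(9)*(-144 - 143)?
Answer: 4305/2 ≈ 2152.5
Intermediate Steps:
K(V) = -39/4 + V/4 (K(V) = -9 + ((-3 + V)*(-1 + 3))/8 = -9 + ((-3 + V)*2)/8 = -9 + (-6 + 2*V)/8 = -9 + (-¾ + V/4) = -39/4 + V/4)
K(9)*(-144 - 143) = (-39/4 + (¼)*9)*(-144 - 143) = (-39/4 + 9/4)*(-287) = -15/2*(-287) = 4305/2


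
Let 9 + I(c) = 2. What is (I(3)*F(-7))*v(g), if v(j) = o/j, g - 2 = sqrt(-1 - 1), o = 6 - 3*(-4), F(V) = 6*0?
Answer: 0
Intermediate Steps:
F(V) = 0
I(c) = -7 (I(c) = -9 + 2 = -7)
o = 18 (o = 6 + 12 = 18)
g = 2 + I*sqrt(2) (g = 2 + sqrt(-1 - 1) = 2 + sqrt(-2) = 2 + I*sqrt(2) ≈ 2.0 + 1.4142*I)
v(j) = 18/j
(I(3)*F(-7))*v(g) = (-7*0)*(18/(2 + I*sqrt(2))) = 0*(18/(2 + I*sqrt(2))) = 0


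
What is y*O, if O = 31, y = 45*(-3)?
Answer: -4185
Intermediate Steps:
y = -135
y*O = -135*31 = -4185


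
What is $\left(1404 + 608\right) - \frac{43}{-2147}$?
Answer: $\frac{4319807}{2147} \approx 2012.0$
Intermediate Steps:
$\left(1404 + 608\right) - \frac{43}{-2147} = 2012 - - \frac{43}{2147} = 2012 + \frac{43}{2147} = \frac{4319807}{2147}$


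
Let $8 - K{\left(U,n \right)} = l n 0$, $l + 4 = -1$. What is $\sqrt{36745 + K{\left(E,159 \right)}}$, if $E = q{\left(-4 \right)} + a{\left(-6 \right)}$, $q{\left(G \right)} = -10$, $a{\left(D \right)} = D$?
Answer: $\sqrt{36753} \approx 191.71$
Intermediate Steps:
$l = -5$ ($l = -4 - 1 = -5$)
$E = -16$ ($E = -10 - 6 = -16$)
$K{\left(U,n \right)} = 8$ ($K{\left(U,n \right)} = 8 - - 5 n 0 = 8 - 0 = 8 + 0 = 8$)
$\sqrt{36745 + K{\left(E,159 \right)}} = \sqrt{36745 + 8} = \sqrt{36753}$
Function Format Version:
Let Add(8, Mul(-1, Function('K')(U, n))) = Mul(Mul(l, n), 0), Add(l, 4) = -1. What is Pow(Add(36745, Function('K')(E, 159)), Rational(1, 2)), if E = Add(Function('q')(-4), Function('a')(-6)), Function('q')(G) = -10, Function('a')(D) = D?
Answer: Pow(36753, Rational(1, 2)) ≈ 191.71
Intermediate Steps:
l = -5 (l = Add(-4, -1) = -5)
E = -16 (E = Add(-10, -6) = -16)
Function('K')(U, n) = 8 (Function('K')(U, n) = Add(8, Mul(-1, Mul(Mul(-5, n), 0))) = Add(8, Mul(-1, 0)) = Add(8, 0) = 8)
Pow(Add(36745, Function('K')(E, 159)), Rational(1, 2)) = Pow(Add(36745, 8), Rational(1, 2)) = Pow(36753, Rational(1, 2))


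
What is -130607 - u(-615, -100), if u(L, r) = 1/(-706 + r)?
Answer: -105269241/806 ≈ -1.3061e+5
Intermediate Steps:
-130607 - u(-615, -100) = -130607 - 1/(-706 - 100) = -130607 - 1/(-806) = -130607 - 1*(-1/806) = -130607 + 1/806 = -105269241/806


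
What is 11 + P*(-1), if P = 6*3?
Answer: -7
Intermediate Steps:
P = 18
11 + P*(-1) = 11 + 18*(-1) = 11 - 18 = -7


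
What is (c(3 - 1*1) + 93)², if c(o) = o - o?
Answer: 8649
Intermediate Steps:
c(o) = 0
(c(3 - 1*1) + 93)² = (0 + 93)² = 93² = 8649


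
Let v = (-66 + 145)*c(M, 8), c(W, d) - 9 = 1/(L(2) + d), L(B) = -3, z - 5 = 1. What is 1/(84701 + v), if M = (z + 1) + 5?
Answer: 5/427139 ≈ 1.1706e-5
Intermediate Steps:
z = 6 (z = 5 + 1 = 6)
M = 12 (M = (6 + 1) + 5 = 7 + 5 = 12)
c(W, d) = 9 + 1/(-3 + d)
v = 3634/5 (v = (-66 + 145)*((-26 + 9*8)/(-3 + 8)) = 79*((-26 + 72)/5) = 79*((⅕)*46) = 79*(46/5) = 3634/5 ≈ 726.80)
1/(84701 + v) = 1/(84701 + 3634/5) = 1/(427139/5) = 5/427139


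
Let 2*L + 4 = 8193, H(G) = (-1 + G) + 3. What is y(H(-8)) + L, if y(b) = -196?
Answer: 7797/2 ≈ 3898.5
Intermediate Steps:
H(G) = 2 + G
L = 8189/2 (L = -2 + (½)*8193 = -2 + 8193/2 = 8189/2 ≈ 4094.5)
y(H(-8)) + L = -196 + 8189/2 = 7797/2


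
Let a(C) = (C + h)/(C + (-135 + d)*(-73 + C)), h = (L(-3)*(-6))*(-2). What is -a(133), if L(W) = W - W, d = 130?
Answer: 133/167 ≈ 0.79641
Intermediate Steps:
L(W) = 0
h = 0 (h = (0*(-6))*(-2) = 0*(-2) = 0)
a(C) = C/(365 - 4*C) (a(C) = (C + 0)/(C + (-135 + 130)*(-73 + C)) = C/(C - 5*(-73 + C)) = C/(C + (365 - 5*C)) = C/(365 - 4*C))
-a(133) = -133/(365 - 4*133) = -133/(365 - 532) = -133/(-167) = -133*(-1)/167 = -1*(-133/167) = 133/167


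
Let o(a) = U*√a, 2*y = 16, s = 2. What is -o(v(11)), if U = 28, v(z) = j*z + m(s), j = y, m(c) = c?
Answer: -84*√10 ≈ -265.63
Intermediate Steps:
y = 8 (y = (½)*16 = 8)
j = 8
v(z) = 2 + 8*z (v(z) = 8*z + 2 = 2 + 8*z)
o(a) = 28*√a
-o(v(11)) = -28*√(2 + 8*11) = -28*√(2 + 88) = -28*√90 = -28*3*√10 = -84*√10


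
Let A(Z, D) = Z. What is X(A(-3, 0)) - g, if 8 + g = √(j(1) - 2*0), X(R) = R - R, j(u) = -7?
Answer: 8 - I*√7 ≈ 8.0 - 2.6458*I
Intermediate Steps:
X(R) = 0
g = -8 + I*√7 (g = -8 + √(-7 - 2*0) = -8 + √(-7 + 0) = -8 + √(-7) = -8 + I*√7 ≈ -8.0 + 2.6458*I)
X(A(-3, 0)) - g = 0 - (-8 + I*√7) = 0 + (8 - I*√7) = 8 - I*√7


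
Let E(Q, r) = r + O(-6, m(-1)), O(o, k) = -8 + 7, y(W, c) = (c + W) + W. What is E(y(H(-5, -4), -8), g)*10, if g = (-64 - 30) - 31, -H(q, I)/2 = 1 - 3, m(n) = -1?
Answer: -1260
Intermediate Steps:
H(q, I) = 4 (H(q, I) = -2*(1 - 3) = -2*(-2) = 4)
y(W, c) = c + 2*W (y(W, c) = (W + c) + W = c + 2*W)
g = -125 (g = -94 - 31 = -125)
O(o, k) = -1
E(Q, r) = -1 + r (E(Q, r) = r - 1 = -1 + r)
E(y(H(-5, -4), -8), g)*10 = (-1 - 125)*10 = -126*10 = -1260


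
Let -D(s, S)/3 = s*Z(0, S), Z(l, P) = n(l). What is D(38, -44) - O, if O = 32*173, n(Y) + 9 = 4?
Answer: -4966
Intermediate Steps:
n(Y) = -5 (n(Y) = -9 + 4 = -5)
Z(l, P) = -5
D(s, S) = 15*s (D(s, S) = -3*s*(-5) = -(-15)*s = 15*s)
O = 5536
D(38, -44) - O = 15*38 - 1*5536 = 570 - 5536 = -4966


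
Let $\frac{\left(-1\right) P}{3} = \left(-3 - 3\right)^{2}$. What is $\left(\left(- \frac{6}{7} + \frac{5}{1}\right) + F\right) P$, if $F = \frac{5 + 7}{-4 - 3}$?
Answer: $- \frac{1836}{7} \approx -262.29$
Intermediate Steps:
$P = -108$ ($P = - 3 \left(-3 - 3\right)^{2} = - 3 \left(-6\right)^{2} = \left(-3\right) 36 = -108$)
$F = - \frac{12}{7}$ ($F = \frac{12}{-7} = 12 \left(- \frac{1}{7}\right) = - \frac{12}{7} \approx -1.7143$)
$\left(\left(- \frac{6}{7} + \frac{5}{1}\right) + F\right) P = \left(\left(- \frac{6}{7} + \frac{5}{1}\right) - \frac{12}{7}\right) \left(-108\right) = \left(\left(\left(-6\right) \frac{1}{7} + 5 \cdot 1\right) - \frac{12}{7}\right) \left(-108\right) = \left(\left(- \frac{6}{7} + 5\right) - \frac{12}{7}\right) \left(-108\right) = \left(\frac{29}{7} - \frac{12}{7}\right) \left(-108\right) = \frac{17}{7} \left(-108\right) = - \frac{1836}{7}$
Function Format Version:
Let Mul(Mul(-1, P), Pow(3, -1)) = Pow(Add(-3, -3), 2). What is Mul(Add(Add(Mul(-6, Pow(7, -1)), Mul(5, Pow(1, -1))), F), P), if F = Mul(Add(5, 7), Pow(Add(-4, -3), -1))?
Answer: Rational(-1836, 7) ≈ -262.29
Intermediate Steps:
P = -108 (P = Mul(-3, Pow(Add(-3, -3), 2)) = Mul(-3, Pow(-6, 2)) = Mul(-3, 36) = -108)
F = Rational(-12, 7) (F = Mul(12, Pow(-7, -1)) = Mul(12, Rational(-1, 7)) = Rational(-12, 7) ≈ -1.7143)
Mul(Add(Add(Mul(-6, Pow(7, -1)), Mul(5, Pow(1, -1))), F), P) = Mul(Add(Add(Mul(-6, Pow(7, -1)), Mul(5, Pow(1, -1))), Rational(-12, 7)), -108) = Mul(Add(Add(Mul(-6, Rational(1, 7)), Mul(5, 1)), Rational(-12, 7)), -108) = Mul(Add(Add(Rational(-6, 7), 5), Rational(-12, 7)), -108) = Mul(Add(Rational(29, 7), Rational(-12, 7)), -108) = Mul(Rational(17, 7), -108) = Rational(-1836, 7)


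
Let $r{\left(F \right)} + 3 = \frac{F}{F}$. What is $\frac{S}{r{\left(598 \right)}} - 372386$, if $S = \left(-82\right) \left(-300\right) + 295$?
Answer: $- \frac{769667}{2} \approx -3.8483 \cdot 10^{5}$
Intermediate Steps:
$r{\left(F \right)} = -2$ ($r{\left(F \right)} = -3 + \frac{F}{F} = -3 + 1 = -2$)
$S = 24895$ ($S = 24600 + 295 = 24895$)
$\frac{S}{r{\left(598 \right)}} - 372386 = \frac{24895}{-2} - 372386 = 24895 \left(- \frac{1}{2}\right) - 372386 = - \frac{24895}{2} - 372386 = - \frac{769667}{2}$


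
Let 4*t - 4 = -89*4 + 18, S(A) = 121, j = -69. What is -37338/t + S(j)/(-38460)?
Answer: 2872018753/6422820 ≈ 447.16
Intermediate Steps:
t = -167/2 (t = 1 + (-89*4 + 18)/4 = 1 + (-356 + 18)/4 = 1 + (1/4)*(-338) = 1 - 169/2 = -167/2 ≈ -83.500)
-37338/t + S(j)/(-38460) = -37338/(-167/2) + 121/(-38460) = -37338*(-2/167) + 121*(-1/38460) = 74676/167 - 121/38460 = 2872018753/6422820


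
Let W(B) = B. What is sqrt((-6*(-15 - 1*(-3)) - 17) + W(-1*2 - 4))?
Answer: 7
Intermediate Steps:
sqrt((-6*(-15 - 1*(-3)) - 17) + W(-1*2 - 4)) = sqrt((-6*(-15 - 1*(-3)) - 17) + (-1*2 - 4)) = sqrt((-6*(-15 + 3) - 17) + (-2 - 4)) = sqrt((-6*(-12) - 17) - 6) = sqrt((72 - 17) - 6) = sqrt(55 - 6) = sqrt(49) = 7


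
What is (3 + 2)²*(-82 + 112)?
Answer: 750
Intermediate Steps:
(3 + 2)²*(-82 + 112) = 5²*30 = 25*30 = 750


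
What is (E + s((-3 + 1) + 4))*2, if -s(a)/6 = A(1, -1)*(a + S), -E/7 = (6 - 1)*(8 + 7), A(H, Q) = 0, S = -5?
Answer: -1050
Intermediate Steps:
E = -525 (E = -7*(6 - 1)*(8 + 7) = -35*15 = -7*75 = -525)
s(a) = 0 (s(a) = -0*(a - 5) = -0*(-5 + a) = -6*0 = 0)
(E + s((-3 + 1) + 4))*2 = (-525 + 0)*2 = -525*2 = -1050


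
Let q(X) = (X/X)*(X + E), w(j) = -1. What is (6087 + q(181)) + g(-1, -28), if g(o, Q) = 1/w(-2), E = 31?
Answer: 6298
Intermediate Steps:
g(o, Q) = -1 (g(o, Q) = 1/(-1) = -1)
q(X) = 31 + X (q(X) = (X/X)*(X + 31) = 1*(31 + X) = 31 + X)
(6087 + q(181)) + g(-1, -28) = (6087 + (31 + 181)) - 1 = (6087 + 212) - 1 = 6299 - 1 = 6298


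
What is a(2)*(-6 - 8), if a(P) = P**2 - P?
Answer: -28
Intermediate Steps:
a(2)*(-6 - 8) = (2*(-1 + 2))*(-6 - 8) = (2*1)*(-14) = 2*(-14) = -28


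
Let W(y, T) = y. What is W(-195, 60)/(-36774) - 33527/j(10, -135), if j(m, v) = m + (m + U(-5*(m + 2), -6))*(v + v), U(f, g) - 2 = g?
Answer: 102769654/4933845 ≈ 20.830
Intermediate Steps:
U(f, g) = 2 + g
j(m, v) = m + 2*v*(-4 + m) (j(m, v) = m + (m + (2 - 6))*(v + v) = m + (m - 4)*(2*v) = m + (-4 + m)*(2*v) = m + 2*v*(-4 + m))
W(-195, 60)/(-36774) - 33527/j(10, -135) = -195/(-36774) - 33527/(10 - 8*(-135) + 2*10*(-135)) = -195*(-1/36774) - 33527/(10 + 1080 - 2700) = 65/12258 - 33527/(-1610) = 65/12258 - 33527*(-1/1610) = 65/12258 + 33527/1610 = 102769654/4933845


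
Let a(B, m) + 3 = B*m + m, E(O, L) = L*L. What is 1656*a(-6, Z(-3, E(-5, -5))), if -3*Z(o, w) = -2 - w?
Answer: -79488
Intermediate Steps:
E(O, L) = L**2
Z(o, w) = 2/3 + w/3 (Z(o, w) = -(-2 - w)/3 = 2/3 + w/3)
a(B, m) = -3 + m + B*m (a(B, m) = -3 + (B*m + m) = -3 + (m + B*m) = -3 + m + B*m)
1656*a(-6, Z(-3, E(-5, -5))) = 1656*(-3 + (2/3 + (1/3)*(-5)**2) - 6*(2/3 + (1/3)*(-5)**2)) = 1656*(-3 + (2/3 + (1/3)*25) - 6*(2/3 + (1/3)*25)) = 1656*(-3 + (2/3 + 25/3) - 6*(2/3 + 25/3)) = 1656*(-3 + 9 - 6*9) = 1656*(-3 + 9 - 54) = 1656*(-48) = -79488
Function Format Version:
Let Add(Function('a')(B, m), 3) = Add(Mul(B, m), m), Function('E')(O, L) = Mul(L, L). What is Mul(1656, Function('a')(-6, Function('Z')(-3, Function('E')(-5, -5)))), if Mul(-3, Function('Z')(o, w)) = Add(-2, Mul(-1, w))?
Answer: -79488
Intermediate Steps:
Function('E')(O, L) = Pow(L, 2)
Function('Z')(o, w) = Add(Rational(2, 3), Mul(Rational(1, 3), w)) (Function('Z')(o, w) = Mul(Rational(-1, 3), Add(-2, Mul(-1, w))) = Add(Rational(2, 3), Mul(Rational(1, 3), w)))
Function('a')(B, m) = Add(-3, m, Mul(B, m)) (Function('a')(B, m) = Add(-3, Add(Mul(B, m), m)) = Add(-3, Add(m, Mul(B, m))) = Add(-3, m, Mul(B, m)))
Mul(1656, Function('a')(-6, Function('Z')(-3, Function('E')(-5, -5)))) = Mul(1656, Add(-3, Add(Rational(2, 3), Mul(Rational(1, 3), Pow(-5, 2))), Mul(-6, Add(Rational(2, 3), Mul(Rational(1, 3), Pow(-5, 2)))))) = Mul(1656, Add(-3, Add(Rational(2, 3), Mul(Rational(1, 3), 25)), Mul(-6, Add(Rational(2, 3), Mul(Rational(1, 3), 25))))) = Mul(1656, Add(-3, Add(Rational(2, 3), Rational(25, 3)), Mul(-6, Add(Rational(2, 3), Rational(25, 3))))) = Mul(1656, Add(-3, 9, Mul(-6, 9))) = Mul(1656, Add(-3, 9, -54)) = Mul(1656, -48) = -79488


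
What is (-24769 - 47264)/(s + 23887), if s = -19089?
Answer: -72033/4798 ≈ -15.013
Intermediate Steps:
(-24769 - 47264)/(s + 23887) = (-24769 - 47264)/(-19089 + 23887) = -72033/4798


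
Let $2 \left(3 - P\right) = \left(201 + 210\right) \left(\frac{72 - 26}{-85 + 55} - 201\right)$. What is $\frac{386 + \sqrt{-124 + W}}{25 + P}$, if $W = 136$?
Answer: $\frac{1930}{208243} + \frac{10 \sqrt{3}}{208243} \approx 0.0093512$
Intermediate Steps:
$P = \frac{208118}{5}$ ($P = 3 - \frac{\left(201 + 210\right) \left(\frac{72 - 26}{-85 + 55} - 201\right)}{2} = 3 - \frac{411 \left(\frac{46}{-30} - 201\right)}{2} = 3 - \frac{411 \left(46 \left(- \frac{1}{30}\right) - 201\right)}{2} = 3 - \frac{411 \left(- \frac{23}{15} - 201\right)}{2} = 3 - \frac{411 \left(- \frac{3038}{15}\right)}{2} = 3 - - \frac{208103}{5} = 3 + \frac{208103}{5} = \frac{208118}{5} \approx 41624.0$)
$\frac{386 + \sqrt{-124 + W}}{25 + P} = \frac{386 + \sqrt{-124 + 136}}{25 + \frac{208118}{5}} = \frac{386 + \sqrt{12}}{\frac{208243}{5}} = \left(386 + 2 \sqrt{3}\right) \frac{5}{208243} = \frac{1930}{208243} + \frac{10 \sqrt{3}}{208243}$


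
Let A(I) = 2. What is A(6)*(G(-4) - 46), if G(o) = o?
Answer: -100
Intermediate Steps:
A(6)*(G(-4) - 46) = 2*(-4 - 46) = 2*(-50) = -100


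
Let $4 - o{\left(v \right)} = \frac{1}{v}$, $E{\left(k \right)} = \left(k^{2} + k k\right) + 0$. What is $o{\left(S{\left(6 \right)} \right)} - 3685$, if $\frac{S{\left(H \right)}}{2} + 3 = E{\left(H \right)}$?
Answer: $- \frac{507979}{138} \approx -3681.0$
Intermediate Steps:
$E{\left(k \right)} = 2 k^{2}$ ($E{\left(k \right)} = \left(k^{2} + k^{2}\right) + 0 = 2 k^{2} + 0 = 2 k^{2}$)
$S{\left(H \right)} = -6 + 4 H^{2}$ ($S{\left(H \right)} = -6 + 2 \cdot 2 H^{2} = -6 + 4 H^{2}$)
$o{\left(v \right)} = 4 - \frac{1}{v}$
$o{\left(S{\left(6 \right)} \right)} - 3685 = \left(4 - \frac{1}{-6 + 4 \cdot 6^{2}}\right) - 3685 = \left(4 - \frac{1}{-6 + 4 \cdot 36}\right) - 3685 = \left(4 - \frac{1}{-6 + 144}\right) - 3685 = \left(4 - \frac{1}{138}\right) - 3685 = \frac{551}{138} - 3685 = - \frac{507979}{138}$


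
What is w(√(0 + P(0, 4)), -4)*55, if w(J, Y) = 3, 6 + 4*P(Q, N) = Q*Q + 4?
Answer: 165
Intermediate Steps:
P(Q, N) = -½ + Q²/4 (P(Q, N) = -3/2 + (Q*Q + 4)/4 = -3/2 + (Q² + 4)/4 = -3/2 + (4 + Q²)/4 = -3/2 + (1 + Q²/4) = -½ + Q²/4)
w(√(0 + P(0, 4)), -4)*55 = 3*55 = 165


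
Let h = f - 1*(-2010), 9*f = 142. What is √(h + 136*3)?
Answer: 148/3 ≈ 49.333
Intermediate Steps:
f = 142/9 (f = (⅑)*142 = 142/9 ≈ 15.778)
h = 18232/9 (h = 142/9 - 1*(-2010) = 142/9 + 2010 = 18232/9 ≈ 2025.8)
√(h + 136*3) = √(18232/9 + 136*3) = √(18232/9 + 408) = √(21904/9) = 148/3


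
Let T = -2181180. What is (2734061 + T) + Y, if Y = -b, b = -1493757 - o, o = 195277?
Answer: 2241915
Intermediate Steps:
b = -1689034 (b = -1493757 - 1*195277 = -1493757 - 195277 = -1689034)
Y = 1689034 (Y = -1*(-1689034) = 1689034)
(2734061 + T) + Y = (2734061 - 2181180) + 1689034 = 552881 + 1689034 = 2241915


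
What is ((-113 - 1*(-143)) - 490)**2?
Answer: 211600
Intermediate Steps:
((-113 - 1*(-143)) - 490)**2 = ((-113 + 143) - 490)**2 = (30 - 490)**2 = (-460)**2 = 211600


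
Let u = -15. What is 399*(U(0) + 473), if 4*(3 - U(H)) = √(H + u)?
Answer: 189924 - 399*I*√15/4 ≈ 1.8992e+5 - 386.33*I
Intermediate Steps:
U(H) = 3 - √(-15 + H)/4 (U(H) = 3 - √(H - 15)/4 = 3 - √(-15 + H)/4)
399*(U(0) + 473) = 399*((3 - √(-15 + 0)/4) + 473) = 399*((3 - I*√15/4) + 473) = 399*(476 - I*√15/4) = 189924 - 399*I*√15/4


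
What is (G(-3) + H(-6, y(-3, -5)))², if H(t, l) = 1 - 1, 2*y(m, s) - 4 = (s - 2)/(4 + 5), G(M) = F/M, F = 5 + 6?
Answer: 121/9 ≈ 13.444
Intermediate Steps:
F = 11
G(M) = 11/M
y(m, s) = 17/9 + s/18 (y(m, s) = 2 + ((s - 2)/(4 + 5))/2 = 2 + ((-2 + s)/9)/2 = 2 + ((-2 + s)*(⅑))/2 = 2 + (-2/9 + s/9)/2 = 2 + (-⅑ + s/18) = 17/9 + s/18)
H(t, l) = 0
(G(-3) + H(-6, y(-3, -5)))² = (11/(-3) + 0)² = (11*(-⅓) + 0)² = (-11/3 + 0)² = (-11/3)² = 121/9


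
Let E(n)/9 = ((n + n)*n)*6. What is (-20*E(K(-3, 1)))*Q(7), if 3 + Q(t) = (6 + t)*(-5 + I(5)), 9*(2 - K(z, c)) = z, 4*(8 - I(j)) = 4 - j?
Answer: -461580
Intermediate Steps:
I(j) = 7 + j/4 (I(j) = 8 - (4 - j)/4 = 8 + (-1 + j/4) = 7 + j/4)
K(z, c) = 2 - z/9
E(n) = 108*n² (E(n) = 9*(((n + n)*n)*6) = 9*(((2*n)*n)*6) = 9*((2*n²)*6) = 9*(12*n²) = 108*n²)
Q(t) = 33/2 + 13*t/4 (Q(t) = -3 + (6 + t)*(-5 + (7 + (¼)*5)) = -3 + (6 + t)*(-5 + (7 + 5/4)) = -3 + (6 + t)*(-5 + 33/4) = -3 + (6 + t)*(13/4) = -3 + (39/2 + 13*t/4) = 33/2 + 13*t/4)
(-20*E(K(-3, 1)))*Q(7) = (-2160*(2 - ⅑*(-3))²)*(33/2 + (13/4)*7) = (-2160*(2 + ⅓)²)*(33/2 + 91/4) = -2160*(7/3)²*(157/4) = -2160*49/9*(157/4) = -20*588*(157/4) = -11760*157/4 = -461580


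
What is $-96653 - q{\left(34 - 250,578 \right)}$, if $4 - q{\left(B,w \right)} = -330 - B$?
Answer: $-96771$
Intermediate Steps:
$q{\left(B,w \right)} = 334 + B$ ($q{\left(B,w \right)} = 4 - \left(-330 - B\right) = 4 + \left(330 + B\right) = 334 + B$)
$-96653 - q{\left(34 - 250,578 \right)} = -96653 - \left(334 + \left(34 - 250\right)\right) = -96653 - \left(334 - 216\right) = -96653 - 118 = -96771$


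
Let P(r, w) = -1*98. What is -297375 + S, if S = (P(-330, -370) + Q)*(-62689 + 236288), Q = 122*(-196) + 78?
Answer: -4154868643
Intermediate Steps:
Q = -23834 (Q = -23912 + 78 = -23834)
P(r, w) = -98
S = -4154571268 (S = (-98 - 23834)*(-62689 + 236288) = -23932*173599 = -4154571268)
-297375 + S = -297375 - 4154571268 = -4154868643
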